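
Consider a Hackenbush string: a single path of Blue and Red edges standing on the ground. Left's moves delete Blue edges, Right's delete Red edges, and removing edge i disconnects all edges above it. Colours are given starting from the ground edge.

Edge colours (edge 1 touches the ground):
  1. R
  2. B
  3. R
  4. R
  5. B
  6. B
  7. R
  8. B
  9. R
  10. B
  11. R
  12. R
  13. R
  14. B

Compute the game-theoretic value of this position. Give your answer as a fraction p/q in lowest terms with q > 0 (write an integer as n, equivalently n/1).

-6493/8192

step 1: add R to get R; options L={  } R={ 0 } gives -1
step 2: add B to get RB; options L={ -1 } R={ 0 } gives -1/2
step 3: add R to get RBR; options L={ -1 } R={ -1/2, 0 } gives -3/4
step 4: add R to get RBRR; options L={ -1 } R={ -3/4, -1/2, 0 } gives -7/8
step 5: add B to get RBRRB; options L={ -1, -7/8 } R={ -3/4, -1/2, 0 } gives -13/16
step 6: add B to get RBRRBB; options L={ -1, -7/8, -13/16 } R={ -3/4, -1/2, 0 } gives -25/32
step 7: add R to get RBRRBBR; options L={ -1, -7/8, -13/16 } R={ -25/32, -3/4, -1/2, 0 } gives -51/64
step 8: add B to get RBRRBBRB; options L={ -1, -7/8, -13/16, -51/64 } R={ -25/32, -3/4, -1/2, 0 } gives -101/128
step 9: add R to get RBRRBBRBR; options L={ -1, -7/8, -13/16, -51/64 } R={ -101/128, -25/32, -3/4, -1/2, 0 } gives -203/256
step 10: add B to get RBRRBBRBRB; options L={ -1, -7/8, -13/16, -51/64, -203/256 } R={ -101/128, -25/32, -3/4, -1/2, 0 } gives -405/512
step 11: add R to get RBRRBBRBRBR; options L={ -1, -7/8, -13/16, -51/64, -203/256 } R={ -405/512, -101/128, -25/32, -3/4, -1/2, 0 } gives -811/1024
step 12: add R to get RBRRBBRBRBRR; options L={ -1, -7/8, -13/16, -51/64, -203/256 } R={ -811/1024, -405/512, -101/128, -25/32, -3/4, -1/2, 0 } gives -1623/2048
step 13: add R to get RBRRBBRBRBRRR; options L={ -1, -7/8, -13/16, -51/64, -203/256 } R={ -1623/2048, -811/1024, -405/512, -101/128, -25/32, -3/4, -1/2, 0 } gives -3247/4096
step 14: add B to get RBRRBBRBRBRRRB; options L={ -1, -7/8, -13/16, -51/64, -203/256, -3247/4096 } R={ -1623/2048, -811/1024, -405/512, -101/128, -25/32, -3/4, -1/2, 0 } gives -6493/8192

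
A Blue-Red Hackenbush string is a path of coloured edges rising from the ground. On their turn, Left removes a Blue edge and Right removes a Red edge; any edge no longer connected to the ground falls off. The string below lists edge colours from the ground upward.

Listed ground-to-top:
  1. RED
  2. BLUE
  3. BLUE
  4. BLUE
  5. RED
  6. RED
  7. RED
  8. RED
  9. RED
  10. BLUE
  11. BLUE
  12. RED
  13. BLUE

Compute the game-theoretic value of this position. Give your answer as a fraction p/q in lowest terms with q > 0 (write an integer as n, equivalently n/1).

edge 1 of 13 (RED): { (no moves) | 0 } -> -1
edge 2 of 13 (BLUE): { -1 | 0 } -> -1/2
edge 3 of 13 (BLUE): { -1 -1/2 | 0 } -> -1/4
edge 4 of 13 (BLUE): { -1 -1/2 -1/4 | 0 } -> -1/8
edge 5 of 13 (RED): { -1 -1/2 -1/4 | -1/8 0 } -> -3/16
edge 6 of 13 (RED): { -1 -1/2 -1/4 | -3/16 -1/8 0 } -> -7/32
edge 7 of 13 (RED): { -1 -1/2 -1/4 | -7/32 -3/16 -1/8 0 } -> -15/64
edge 8 of 13 (RED): { -1 -1/2 -1/4 | -15/64 -7/32 -3/16 -1/8 0 } -> -31/128
edge 9 of 13 (RED): { -1 -1/2 -1/4 | -31/128 -15/64 -7/32 -3/16 -1/8 0 } -> -63/256
edge 10 of 13 (BLUE): { -1 -1/2 -1/4 -63/256 | -31/128 -15/64 -7/32 -3/16 -1/8 0 } -> -125/512
edge 11 of 13 (BLUE): { -1 -1/2 -1/4 -63/256 -125/512 | -31/128 -15/64 -7/32 -3/16 -1/8 0 } -> -249/1024
edge 12 of 13 (RED): { -1 -1/2 -1/4 -63/256 -125/512 | -249/1024 -31/128 -15/64 -7/32 -3/16 -1/8 0 } -> -499/2048
edge 13 of 13 (BLUE): { -1 -1/2 -1/4 -63/256 -125/512 -499/2048 | -249/1024 -31/128 -15/64 -7/32 -3/16 -1/8 0 } -> -997/4096

-997/4096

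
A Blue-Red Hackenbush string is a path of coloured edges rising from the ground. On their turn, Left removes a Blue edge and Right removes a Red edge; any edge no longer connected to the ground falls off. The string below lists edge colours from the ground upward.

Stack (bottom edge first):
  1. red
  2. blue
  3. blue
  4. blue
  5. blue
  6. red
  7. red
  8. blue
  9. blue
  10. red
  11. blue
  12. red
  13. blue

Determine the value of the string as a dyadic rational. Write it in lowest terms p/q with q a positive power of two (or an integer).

-405/4096

value_1 [r]  L=[(no moves)]  R=[0]  gives -1
value_2 [rb]  L=[-1]  R=[0]  gives -1/2
value_3 [rbb]  L=[-1 -1/2]  R=[0]  gives -1/4
value_4 [rbbb]  L=[-1 -1/2 -1/4]  R=[0]  gives -1/8
value_5 [rbbbb]  L=[-1 -1/2 -1/4 -1/8]  R=[0]  gives -1/16
value_6 [rbbbbr]  L=[-1 -1/2 -1/4 -1/8]  R=[-1/16 0]  gives -3/32
value_7 [rbbbbrr]  L=[-1 -1/2 -1/4 -1/8]  R=[-3/32 -1/16 0]  gives -7/64
value_8 [rbbbbrrb]  L=[-1 -1/2 -1/4 -1/8 -7/64]  R=[-3/32 -1/16 0]  gives -13/128
value_9 [rbbbbrrbb]  L=[-1 -1/2 -1/4 -1/8 -7/64 -13/128]  R=[-3/32 -1/16 0]  gives -25/256
value_10 [rbbbbrrbbr]  L=[-1 -1/2 -1/4 -1/8 -7/64 -13/128]  R=[-25/256 -3/32 -1/16 0]  gives -51/512
value_11 [rbbbbrrbbrb]  L=[-1 -1/2 -1/4 -1/8 -7/64 -13/128 -51/512]  R=[-25/256 -3/32 -1/16 0]  gives -101/1024
value_12 [rbbbbrrbbrbr]  L=[-1 -1/2 -1/4 -1/8 -7/64 -13/128 -51/512]  R=[-101/1024 -25/256 -3/32 -1/16 0]  gives -203/2048
value_13 [rbbbbrrbbrbrb]  L=[-1 -1/2 -1/4 -1/8 -7/64 -13/128 -51/512 -203/2048]  R=[-101/1024 -25/256 -3/32 -1/16 0]  gives -405/4096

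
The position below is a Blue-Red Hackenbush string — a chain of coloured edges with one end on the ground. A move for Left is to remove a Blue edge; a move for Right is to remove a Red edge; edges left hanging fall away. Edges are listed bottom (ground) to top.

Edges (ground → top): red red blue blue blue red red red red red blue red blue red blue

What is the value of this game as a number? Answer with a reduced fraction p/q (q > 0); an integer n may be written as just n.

-10197/8192

Build value(s[:k]) for k = 1..15, string s = red red blue blue blue red red red red red blue red blue red blue.
r: Left { ∅ }, Right { 0 } → simplest -1
rr: Left { ∅ }, Right { -1, 0 } → simplest -2
rrb: Left { -2 }, Right { -1, 0 } → simplest -3/2
rrbb: Left { -2, -3/2 }, Right { -1, 0 } → simplest -5/4
rrbbb: Left { -2, -3/2, -5/4 }, Right { -1, 0 } → simplest -9/8
rrbbbr: Left { -2, -3/2, -5/4 }, Right { -9/8, -1, 0 } → simplest -19/16
rrbbbrr: Left { -2, -3/2, -5/4 }, Right { -19/16, -9/8, -1, 0 } → simplest -39/32
rrbbbrrr: Left { -2, -3/2, -5/4 }, Right { -39/32, -19/16, -9/8, -1, 0 } → simplest -79/64
rrbbbrrrr: Left { -2, -3/2, -5/4 }, Right { -79/64, -39/32, -19/16, -9/8, -1, 0 } → simplest -159/128
rrbbbrrrrr: Left { -2, -3/2, -5/4 }, Right { -159/128, -79/64, -39/32, -19/16, -9/8, -1, 0 } → simplest -319/256
rrbbbrrrrrb: Left { -2, -3/2, -5/4, -319/256 }, Right { -159/128, -79/64, -39/32, -19/16, -9/8, -1, 0 } → simplest -637/512
rrbbbrrrrrbr: Left { -2, -3/2, -5/4, -319/256 }, Right { -637/512, -159/128, -79/64, -39/32, -19/16, -9/8, -1, 0 } → simplest -1275/1024
rrbbbrrrrrbrb: Left { -2, -3/2, -5/4, -319/256, -1275/1024 }, Right { -637/512, -159/128, -79/64, -39/32, -19/16, -9/8, -1, 0 } → simplest -2549/2048
rrbbbrrrrrbrbr: Left { -2, -3/2, -5/4, -319/256, -1275/1024 }, Right { -2549/2048, -637/512, -159/128, -79/64, -39/32, -19/16, -9/8, -1, 0 } → simplest -5099/4096
rrbbbrrrrrbrbrb: Left { -2, -3/2, -5/4, -319/256, -1275/1024, -5099/4096 }, Right { -2549/2048, -637/512, -159/128, -79/64, -39/32, -19/16, -9/8, -1, 0 } → simplest -10197/8192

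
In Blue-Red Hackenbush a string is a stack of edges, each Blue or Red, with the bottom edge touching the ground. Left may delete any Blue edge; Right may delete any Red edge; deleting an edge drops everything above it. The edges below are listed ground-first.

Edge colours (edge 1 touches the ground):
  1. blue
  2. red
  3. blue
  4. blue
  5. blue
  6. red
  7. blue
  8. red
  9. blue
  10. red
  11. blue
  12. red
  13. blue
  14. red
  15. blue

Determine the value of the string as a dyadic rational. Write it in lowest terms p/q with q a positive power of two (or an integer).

15019/16384

g_1 [b]  L=[0]  R=[(no moves)]  ⇒ 1
g_2 [br]  L=[0]  R=[1]  ⇒ 1/2
g_3 [brb]  L=[0,1/2]  R=[1]  ⇒ 3/4
g_4 [brbb]  L=[0,1/2,3/4]  R=[1]  ⇒ 7/8
g_5 [brbbb]  L=[0,1/2,3/4,7/8]  R=[1]  ⇒ 15/16
g_6 [brbbbr]  L=[0,1/2,3/4,7/8]  R=[15/16,1]  ⇒ 29/32
g_7 [brbbbrb]  L=[0,1/2,3/4,7/8,29/32]  R=[15/16,1]  ⇒ 59/64
g_8 [brbbbrbr]  L=[0,1/2,3/4,7/8,29/32]  R=[59/64,15/16,1]  ⇒ 117/128
g_9 [brbbbrbrb]  L=[0,1/2,3/4,7/8,29/32,117/128]  R=[59/64,15/16,1]  ⇒ 235/256
g_10 [brbbbrbrbr]  L=[0,1/2,3/4,7/8,29/32,117/128]  R=[235/256,59/64,15/16,1]  ⇒ 469/512
g_11 [brbbbrbrbrb]  L=[0,1/2,3/4,7/8,29/32,117/128,469/512]  R=[235/256,59/64,15/16,1]  ⇒ 939/1024
g_12 [brbbbrbrbrbr]  L=[0,1/2,3/4,7/8,29/32,117/128,469/512]  R=[939/1024,235/256,59/64,15/16,1]  ⇒ 1877/2048
g_13 [brbbbrbrbrbrb]  L=[0,1/2,3/4,7/8,29/32,117/128,469/512,1877/2048]  R=[939/1024,235/256,59/64,15/16,1]  ⇒ 3755/4096
g_14 [brbbbrbrbrbrbr]  L=[0,1/2,3/4,7/8,29/32,117/128,469/512,1877/2048]  R=[3755/4096,939/1024,235/256,59/64,15/16,1]  ⇒ 7509/8192
g_15 [brbbbrbrbrbrbrb]  L=[0,1/2,3/4,7/8,29/32,117/128,469/512,1877/2048,7509/8192]  R=[3755/4096,939/1024,235/256,59/64,15/16,1]  ⇒ 15019/16384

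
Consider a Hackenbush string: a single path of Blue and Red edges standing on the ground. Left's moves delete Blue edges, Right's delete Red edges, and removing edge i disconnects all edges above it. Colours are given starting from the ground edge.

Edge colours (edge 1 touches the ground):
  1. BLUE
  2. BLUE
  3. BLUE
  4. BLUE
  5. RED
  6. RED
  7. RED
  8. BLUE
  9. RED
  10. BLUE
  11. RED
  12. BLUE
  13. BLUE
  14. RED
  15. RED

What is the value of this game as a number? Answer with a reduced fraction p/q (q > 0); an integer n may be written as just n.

Recurse on prefixes of the 15-edge string BLUE BLUE BLUE BLUE RED RED RED BLUE RED BLUE RED BLUE BLUE RED RED:
step 1: add BLUE to get B; options L={ 0 } R={ none } -> 1
step 2: add BLUE to get BB; options L={ 0 1 } R={ none } -> 2
step 3: add BLUE to get BBB; options L={ 0 1 2 } R={ none } -> 3
step 4: add BLUE to get BBBB; options L={ 0 1 2 3 } R={ none } -> 4
step 5: add RED to get BBBBR; options L={ 0 1 2 3 } R={ 4 } -> 7/2
step 6: add RED to get BBBBRR; options L={ 0 1 2 3 } R={ 7/2 4 } -> 13/4
step 7: add RED to get BBBBRRR; options L={ 0 1 2 3 } R={ 13/4 7/2 4 } -> 25/8
step 8: add BLUE to get BBBBRRRB; options L={ 0 1 2 3 25/8 } R={ 13/4 7/2 4 } -> 51/16
step 9: add RED to get BBBBRRRBR; options L={ 0 1 2 3 25/8 } R={ 51/16 13/4 7/2 4 } -> 101/32
step 10: add BLUE to get BBBBRRRBRB; options L={ 0 1 2 3 25/8 101/32 } R={ 51/16 13/4 7/2 4 } -> 203/64
step 11: add RED to get BBBBRRRBRBR; options L={ 0 1 2 3 25/8 101/32 } R={ 203/64 51/16 13/4 7/2 4 } -> 405/128
step 12: add BLUE to get BBBBRRRBRBRB; options L={ 0 1 2 3 25/8 101/32 405/128 } R={ 203/64 51/16 13/4 7/2 4 } -> 811/256
step 13: add BLUE to get BBBBRRRBRBRBB; options L={ 0 1 2 3 25/8 101/32 405/128 811/256 } R={ 203/64 51/16 13/4 7/2 4 } -> 1623/512
step 14: add RED to get BBBBRRRBRBRBBR; options L={ 0 1 2 3 25/8 101/32 405/128 811/256 } R={ 1623/512 203/64 51/16 13/4 7/2 4 } -> 3245/1024
step 15: add RED to get BBBBRRRBRBRBBRR; options L={ 0 1 2 3 25/8 101/32 405/128 811/256 } R={ 3245/1024 1623/512 203/64 51/16 13/4 7/2 4 } -> 6489/2048

6489/2048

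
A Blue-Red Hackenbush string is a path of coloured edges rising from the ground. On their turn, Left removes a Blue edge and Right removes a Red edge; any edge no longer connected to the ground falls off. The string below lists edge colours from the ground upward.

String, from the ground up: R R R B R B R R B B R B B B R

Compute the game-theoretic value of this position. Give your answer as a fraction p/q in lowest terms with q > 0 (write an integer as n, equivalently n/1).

-11043/4096

Prefix values for R R R B R B R R B B R B B B R via {L|R} + simplicity:
edge 1 of 15 (R): { — | 0 } ⇒ -1
edge 2 of 15 (R): { — | -1, 0 } ⇒ -2
edge 3 of 15 (R): { — | -2, -1, 0 } ⇒ -3
edge 4 of 15 (B): { -3 | -2, -1, 0 } ⇒ -5/2
edge 5 of 15 (R): { -3 | -5/2, -2, -1, 0 } ⇒ -11/4
edge 6 of 15 (B): { -3, -11/4 | -5/2, -2, -1, 0 } ⇒ -21/8
edge 7 of 15 (R): { -3, -11/4 | -21/8, -5/2, -2, -1, 0 } ⇒ -43/16
edge 8 of 15 (R): { -3, -11/4 | -43/16, -21/8, -5/2, -2, -1, 0 } ⇒ -87/32
edge 9 of 15 (B): { -3, -11/4, -87/32 | -43/16, -21/8, -5/2, -2, -1, 0 } ⇒ -173/64
edge 10 of 15 (B): { -3, -11/4, -87/32, -173/64 | -43/16, -21/8, -5/2, -2, -1, 0 } ⇒ -345/128
edge 11 of 15 (R): { -3, -11/4, -87/32, -173/64 | -345/128, -43/16, -21/8, -5/2, -2, -1, 0 } ⇒ -691/256
edge 12 of 15 (B): { -3, -11/4, -87/32, -173/64, -691/256 | -345/128, -43/16, -21/8, -5/2, -2, -1, 0 } ⇒ -1381/512
edge 13 of 15 (B): { -3, -11/4, -87/32, -173/64, -691/256, -1381/512 | -345/128, -43/16, -21/8, -5/2, -2, -1, 0 } ⇒ -2761/1024
edge 14 of 15 (B): { -3, -11/4, -87/32, -173/64, -691/256, -1381/512, -2761/1024 | -345/128, -43/16, -21/8, -5/2, -2, -1, 0 } ⇒ -5521/2048
edge 15 of 15 (R): { -3, -11/4, -87/32, -173/64, -691/256, -1381/512, -2761/1024 | -5521/2048, -345/128, -43/16, -21/8, -5/2, -2, -1, 0 } ⇒ -11043/4096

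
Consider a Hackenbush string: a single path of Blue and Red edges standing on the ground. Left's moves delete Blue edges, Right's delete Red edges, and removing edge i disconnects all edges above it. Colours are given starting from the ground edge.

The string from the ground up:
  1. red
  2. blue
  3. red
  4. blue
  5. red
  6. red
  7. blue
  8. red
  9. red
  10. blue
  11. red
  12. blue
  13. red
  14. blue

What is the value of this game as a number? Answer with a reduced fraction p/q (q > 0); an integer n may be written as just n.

r: Left { · }, Right { 0 } gives simplest -1
rb: Left { -1 }, Right { 0 } gives simplest -1/2
rbr: Left { -1 }, Right { -1/2; 0 } gives simplest -3/4
rbrb: Left { -1; -3/4 }, Right { -1/2; 0 } gives simplest -5/8
rbrbr: Left { -1; -3/4 }, Right { -5/8; -1/2; 0 } gives simplest -11/16
rbrbrr: Left { -1; -3/4 }, Right { -11/16; -5/8; -1/2; 0 } gives simplest -23/32
rbrbrrb: Left { -1; -3/4; -23/32 }, Right { -11/16; -5/8; -1/2; 0 } gives simplest -45/64
rbrbrrbr: Left { -1; -3/4; -23/32 }, Right { -45/64; -11/16; -5/8; -1/2; 0 } gives simplest -91/128
rbrbrrbrr: Left { -1; -3/4; -23/32 }, Right { -91/128; -45/64; -11/16; -5/8; -1/2; 0 } gives simplest -183/256
rbrbrrbrrb: Left { -1; -3/4; -23/32; -183/256 }, Right { -91/128; -45/64; -11/16; -5/8; -1/2; 0 } gives simplest -365/512
rbrbrrbrrbr: Left { -1; -3/4; -23/32; -183/256 }, Right { -365/512; -91/128; -45/64; -11/16; -5/8; -1/2; 0 } gives simplest -731/1024
rbrbrrbrrbrb: Left { -1; -3/4; -23/32; -183/256; -731/1024 }, Right { -365/512; -91/128; -45/64; -11/16; -5/8; -1/2; 0 } gives simplest -1461/2048
rbrbrrbrrbrbr: Left { -1; -3/4; -23/32; -183/256; -731/1024 }, Right { -1461/2048; -365/512; -91/128; -45/64; -11/16; -5/8; -1/2; 0 } gives simplest -2923/4096
rbrbrrbrrbrbrb: Left { -1; -3/4; -23/32; -183/256; -731/1024; -2923/4096 }, Right { -1461/2048; -365/512; -91/128; -45/64; -11/16; -5/8; -1/2; 0 } gives simplest -5845/8192

-5845/8192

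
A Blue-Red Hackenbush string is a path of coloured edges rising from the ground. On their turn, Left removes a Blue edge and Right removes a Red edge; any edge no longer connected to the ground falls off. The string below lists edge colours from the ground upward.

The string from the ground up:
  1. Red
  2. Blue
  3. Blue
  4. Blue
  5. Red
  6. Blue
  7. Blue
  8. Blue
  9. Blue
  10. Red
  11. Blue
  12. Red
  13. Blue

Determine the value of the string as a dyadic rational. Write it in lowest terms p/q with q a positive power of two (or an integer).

-533/4096

Recurse on prefixes of the 13-edge string Red Blue Blue Blue Red Blue Blue Blue Blue Red Blue Red Blue:
step 1: add Red to get R; options L={ (no moves) } R={ 0 } = -1
step 2: add Blue to get RB; options L={ -1 } R={ 0 } = -1/2
step 3: add Blue to get RBB; options L={ -1; -1/2 } R={ 0 } = -1/4
step 4: add Blue to get RBBB; options L={ -1; -1/2; -1/4 } R={ 0 } = -1/8
step 5: add Red to get RBBBR; options L={ -1; -1/2; -1/4 } R={ -1/8; 0 } = -3/16
step 6: add Blue to get RBBBRB; options L={ -1; -1/2; -1/4; -3/16 } R={ -1/8; 0 } = -5/32
step 7: add Blue to get RBBBRBB; options L={ -1; -1/2; -1/4; -3/16; -5/32 } R={ -1/8; 0 } = -9/64
step 8: add Blue to get RBBBRBBB; options L={ -1; -1/2; -1/4; -3/16; -5/32; -9/64 } R={ -1/8; 0 } = -17/128
step 9: add Blue to get RBBBRBBBB; options L={ -1; -1/2; -1/4; -3/16; -5/32; -9/64; -17/128 } R={ -1/8; 0 } = -33/256
step 10: add Red to get RBBBRBBBBR; options L={ -1; -1/2; -1/4; -3/16; -5/32; -9/64; -17/128 } R={ -33/256; -1/8; 0 } = -67/512
step 11: add Blue to get RBBBRBBBBRB; options L={ -1; -1/2; -1/4; -3/16; -5/32; -9/64; -17/128; -67/512 } R={ -33/256; -1/8; 0 } = -133/1024
step 12: add Red to get RBBBRBBBBRBR; options L={ -1; -1/2; -1/4; -3/16; -5/32; -9/64; -17/128; -67/512 } R={ -133/1024; -33/256; -1/8; 0 } = -267/2048
step 13: add Blue to get RBBBRBBBBRBRB; options L={ -1; -1/2; -1/4; -3/16; -5/32; -9/64; -17/128; -67/512; -267/2048 } R={ -133/1024; -33/256; -1/8; 0 } = -533/4096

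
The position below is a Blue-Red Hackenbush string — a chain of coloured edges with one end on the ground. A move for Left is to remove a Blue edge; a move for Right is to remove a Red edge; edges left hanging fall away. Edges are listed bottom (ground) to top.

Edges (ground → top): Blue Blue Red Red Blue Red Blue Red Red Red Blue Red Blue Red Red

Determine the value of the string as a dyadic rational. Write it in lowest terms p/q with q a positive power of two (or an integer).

Prefix values for Blue Blue Red Red Blue Red Blue Red Red Red Blue Red Blue Red Red via {L|R} + simplicity:
1 of 15 · B · max L 0 · min R +∞ -> 1
2 of 15 · BB · max L 1 · min R +∞ -> 2
3 of 15 · BBR · max L 1 · min R 2 -> 3/2
4 of 15 · BBRR · max L 1 · min R 3/2 -> 5/4
5 of 15 · BBRRB · max L 5/4 · min R 3/2 -> 11/8
6 of 15 · BBRRBR · max L 5/4 · min R 11/8 -> 21/16
7 of 15 · BBRRBRB · max L 21/16 · min R 11/8 -> 43/32
8 of 15 · BBRRBRBR · max L 21/16 · min R 43/32 -> 85/64
9 of 15 · BBRRBRBRR · max L 21/16 · min R 85/64 -> 169/128
10 of 15 · BBRRBRBRRR · max L 21/16 · min R 169/128 -> 337/256
11 of 15 · BBRRBRBRRRB · max L 337/256 · min R 169/128 -> 675/512
12 of 15 · BBRRBRBRRRBR · max L 337/256 · min R 675/512 -> 1349/1024
13 of 15 · BBRRBRBRRRBRB · max L 1349/1024 · min R 675/512 -> 2699/2048
14 of 15 · BBRRBRBRRRBRBR · max L 1349/1024 · min R 2699/2048 -> 5397/4096
15 of 15 · BBRRBRBRRRBRBRR · max L 1349/1024 · min R 5397/4096 -> 10793/8192

10793/8192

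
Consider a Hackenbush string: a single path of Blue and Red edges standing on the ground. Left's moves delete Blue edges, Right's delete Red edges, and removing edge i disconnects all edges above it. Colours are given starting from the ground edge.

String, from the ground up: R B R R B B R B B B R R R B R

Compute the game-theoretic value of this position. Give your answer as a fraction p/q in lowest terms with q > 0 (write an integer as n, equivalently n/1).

edge 1 of 15 (R): { · | 0 } ⇒ -1
edge 2 of 15 (B): { -1 | 0 } ⇒ -1/2
edge 3 of 15 (R): { -1 | -1/2 0 } ⇒ -3/4
edge 4 of 15 (R): { -1 | -3/4 -1/2 0 } ⇒ -7/8
edge 5 of 15 (B): { -1 -7/8 | -3/4 -1/2 0 } ⇒ -13/16
edge 6 of 15 (B): { -1 -7/8 -13/16 | -3/4 -1/2 0 } ⇒ -25/32
edge 7 of 15 (R): { -1 -7/8 -13/16 | -25/32 -3/4 -1/2 0 } ⇒ -51/64
edge 8 of 15 (B): { -1 -7/8 -13/16 -51/64 | -25/32 -3/4 -1/2 0 } ⇒ -101/128
edge 9 of 15 (B): { -1 -7/8 -13/16 -51/64 -101/128 | -25/32 -3/4 -1/2 0 } ⇒ -201/256
edge 10 of 15 (B): { -1 -7/8 -13/16 -51/64 -101/128 -201/256 | -25/32 -3/4 -1/2 0 } ⇒ -401/512
edge 11 of 15 (R): { -1 -7/8 -13/16 -51/64 -101/128 -201/256 | -401/512 -25/32 -3/4 -1/2 0 } ⇒ -803/1024
edge 12 of 15 (R): { -1 -7/8 -13/16 -51/64 -101/128 -201/256 | -803/1024 -401/512 -25/32 -3/4 -1/2 0 } ⇒ -1607/2048
edge 13 of 15 (R): { -1 -7/8 -13/16 -51/64 -101/128 -201/256 | -1607/2048 -803/1024 -401/512 -25/32 -3/4 -1/2 0 } ⇒ -3215/4096
edge 14 of 15 (B): { -1 -7/8 -13/16 -51/64 -101/128 -201/256 -3215/4096 | -1607/2048 -803/1024 -401/512 -25/32 -3/4 -1/2 0 } ⇒ -6429/8192
edge 15 of 15 (R): { -1 -7/8 -13/16 -51/64 -101/128 -201/256 -3215/4096 | -6429/8192 -1607/2048 -803/1024 -401/512 -25/32 -3/4 -1/2 0 } ⇒ -12859/16384

-12859/16384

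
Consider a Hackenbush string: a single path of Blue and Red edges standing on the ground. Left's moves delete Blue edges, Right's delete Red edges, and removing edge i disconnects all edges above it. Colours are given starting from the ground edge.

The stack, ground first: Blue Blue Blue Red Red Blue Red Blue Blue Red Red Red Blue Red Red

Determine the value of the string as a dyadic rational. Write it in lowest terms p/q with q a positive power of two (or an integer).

9609/4096

Build G(s[:k]) for k = 1..15, string s = Blue Blue Blue Red Red Blue Red Blue Blue Red Red Red Blue Red Red.
1 of 15 · B · max L 0 · min R +∞ — 1
2 of 15 · BB · max L 1 · min R +∞ — 2
3 of 15 · BBB · max L 2 · min R +∞ — 3
4 of 15 · BBBR · max L 2 · min R 3 — 5/2
5 of 15 · BBBRR · max L 2 · min R 5/2 — 9/4
6 of 15 · BBBRRB · max L 9/4 · min R 5/2 — 19/8
7 of 15 · BBBRRBR · max L 9/4 · min R 19/8 — 37/16
8 of 15 · BBBRRBRB · max L 37/16 · min R 19/8 — 75/32
9 of 15 · BBBRRBRBB · max L 75/32 · min R 19/8 — 151/64
10 of 15 · BBBRRBRBBR · max L 75/32 · min R 151/64 — 301/128
11 of 15 · BBBRRBRBBRR · max L 75/32 · min R 301/128 — 601/256
12 of 15 · BBBRRBRBBRRR · max L 75/32 · min R 601/256 — 1201/512
13 of 15 · BBBRRBRBBRRRB · max L 1201/512 · min R 601/256 — 2403/1024
14 of 15 · BBBRRBRBBRRRBR · max L 1201/512 · min R 2403/1024 — 4805/2048
15 of 15 · BBBRRBRBBRRRBRR · max L 1201/512 · min R 4805/2048 — 9609/4096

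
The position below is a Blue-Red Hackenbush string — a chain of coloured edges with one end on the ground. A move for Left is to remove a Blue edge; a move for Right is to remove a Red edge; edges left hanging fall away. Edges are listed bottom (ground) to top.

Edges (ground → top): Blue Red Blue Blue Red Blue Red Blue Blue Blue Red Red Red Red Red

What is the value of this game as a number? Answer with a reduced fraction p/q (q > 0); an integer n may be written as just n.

13761/16384

B: Left { 0 }, Right { ∅ } = simplest 1
BR: Left { 0 }, Right { 1 } = simplest 1/2
BRB: Left { 0, 1/2 }, Right { 1 } = simplest 3/4
BRBB: Left { 0, 1/2, 3/4 }, Right { 1 } = simplest 7/8
BRBBR: Left { 0, 1/2, 3/4 }, Right { 7/8, 1 } = simplest 13/16
BRBBRB: Left { 0, 1/2, 3/4, 13/16 }, Right { 7/8, 1 } = simplest 27/32
BRBBRBR: Left { 0, 1/2, 3/4, 13/16 }, Right { 27/32, 7/8, 1 } = simplest 53/64
BRBBRBRB: Left { 0, 1/2, 3/4, 13/16, 53/64 }, Right { 27/32, 7/8, 1 } = simplest 107/128
BRBBRBRBB: Left { 0, 1/2, 3/4, 13/16, 53/64, 107/128 }, Right { 27/32, 7/8, 1 } = simplest 215/256
BRBBRBRBBB: Left { 0, 1/2, 3/4, 13/16, 53/64, 107/128, 215/256 }, Right { 27/32, 7/8, 1 } = simplest 431/512
BRBBRBRBBBR: Left { 0, 1/2, 3/4, 13/16, 53/64, 107/128, 215/256 }, Right { 431/512, 27/32, 7/8, 1 } = simplest 861/1024
BRBBRBRBBBRR: Left { 0, 1/2, 3/4, 13/16, 53/64, 107/128, 215/256 }, Right { 861/1024, 431/512, 27/32, 7/8, 1 } = simplest 1721/2048
BRBBRBRBBBRRR: Left { 0, 1/2, 3/4, 13/16, 53/64, 107/128, 215/256 }, Right { 1721/2048, 861/1024, 431/512, 27/32, 7/8, 1 } = simplest 3441/4096
BRBBRBRBBBRRRR: Left { 0, 1/2, 3/4, 13/16, 53/64, 107/128, 215/256 }, Right { 3441/4096, 1721/2048, 861/1024, 431/512, 27/32, 7/8, 1 } = simplest 6881/8192
BRBBRBRBBBRRRRR: Left { 0, 1/2, 3/4, 13/16, 53/64, 107/128, 215/256 }, Right { 6881/8192, 3441/4096, 1721/2048, 861/1024, 431/512, 27/32, 7/8, 1 } = simplest 13761/16384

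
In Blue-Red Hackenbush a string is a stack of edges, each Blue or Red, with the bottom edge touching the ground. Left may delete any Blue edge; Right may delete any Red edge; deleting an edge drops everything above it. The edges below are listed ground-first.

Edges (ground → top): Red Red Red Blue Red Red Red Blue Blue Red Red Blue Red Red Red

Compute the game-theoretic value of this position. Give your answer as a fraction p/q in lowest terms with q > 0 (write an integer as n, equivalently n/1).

-11887/4096

g_1 [R]  L=[]  R=[0]  so -1
g_2 [RR]  L=[]  R=[-1; 0]  so -2
g_3 [RRR]  L=[]  R=[-2; -1; 0]  so -3
g_4 [RRRB]  L=[-3]  R=[-2; -1; 0]  so -5/2
g_5 [RRRBR]  L=[-3]  R=[-5/2; -2; -1; 0]  so -11/4
g_6 [RRRBRR]  L=[-3]  R=[-11/4; -5/2; -2; -1; 0]  so -23/8
g_7 [RRRBRRR]  L=[-3]  R=[-23/8; -11/4; -5/2; -2; -1; 0]  so -47/16
g_8 [RRRBRRRB]  L=[-3; -47/16]  R=[-23/8; -11/4; -5/2; -2; -1; 0]  so -93/32
g_9 [RRRBRRRBB]  L=[-3; -47/16; -93/32]  R=[-23/8; -11/4; -5/2; -2; -1; 0]  so -185/64
g_10 [RRRBRRRBBR]  L=[-3; -47/16; -93/32]  R=[-185/64; -23/8; -11/4; -5/2; -2; -1; 0]  so -371/128
g_11 [RRRBRRRBBRR]  L=[-3; -47/16; -93/32]  R=[-371/128; -185/64; -23/8; -11/4; -5/2; -2; -1; 0]  so -743/256
g_12 [RRRBRRRBBRRB]  L=[-3; -47/16; -93/32; -743/256]  R=[-371/128; -185/64; -23/8; -11/4; -5/2; -2; -1; 0]  so -1485/512
g_13 [RRRBRRRBBRRBR]  L=[-3; -47/16; -93/32; -743/256]  R=[-1485/512; -371/128; -185/64; -23/8; -11/4; -5/2; -2; -1; 0]  so -2971/1024
g_14 [RRRBRRRBBRRBRR]  L=[-3; -47/16; -93/32; -743/256]  R=[-2971/1024; -1485/512; -371/128; -185/64; -23/8; -11/4; -5/2; -2; -1; 0]  so -5943/2048
g_15 [RRRBRRRBBRRBRRR]  L=[-3; -47/16; -93/32; -743/256]  R=[-5943/2048; -2971/1024; -1485/512; -371/128; -185/64; -23/8; -11/4; -5/2; -2; -1; 0]  so -11887/4096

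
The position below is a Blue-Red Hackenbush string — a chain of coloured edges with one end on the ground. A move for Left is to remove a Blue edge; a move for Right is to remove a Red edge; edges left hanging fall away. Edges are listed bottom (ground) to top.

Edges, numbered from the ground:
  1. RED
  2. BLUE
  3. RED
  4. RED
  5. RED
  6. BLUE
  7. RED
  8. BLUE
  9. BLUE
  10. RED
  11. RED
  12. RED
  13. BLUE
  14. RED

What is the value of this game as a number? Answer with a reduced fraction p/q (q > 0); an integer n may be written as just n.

-7483/8192

step 1: add RED to get R; options L={ — } R={ 0 } — -1
step 2: add BLUE to get RB; options L={ -1 } R={ 0 } — -1/2
step 3: add RED to get RBR; options L={ -1 } R={ -1/2 0 } — -3/4
step 4: add RED to get RBRR; options L={ -1 } R={ -3/4 -1/2 0 } — -7/8
step 5: add RED to get RBRRR; options L={ -1 } R={ -7/8 -3/4 -1/2 0 } — -15/16
step 6: add BLUE to get RBRRRB; options L={ -1 -15/16 } R={ -7/8 -3/4 -1/2 0 } — -29/32
step 7: add RED to get RBRRRBR; options L={ -1 -15/16 } R={ -29/32 -7/8 -3/4 -1/2 0 } — -59/64
step 8: add BLUE to get RBRRRBRB; options L={ -1 -15/16 -59/64 } R={ -29/32 -7/8 -3/4 -1/2 0 } — -117/128
step 9: add BLUE to get RBRRRBRBB; options L={ -1 -15/16 -59/64 -117/128 } R={ -29/32 -7/8 -3/4 -1/2 0 } — -233/256
step 10: add RED to get RBRRRBRBBR; options L={ -1 -15/16 -59/64 -117/128 } R={ -233/256 -29/32 -7/8 -3/4 -1/2 0 } — -467/512
step 11: add RED to get RBRRRBRBBRR; options L={ -1 -15/16 -59/64 -117/128 } R={ -467/512 -233/256 -29/32 -7/8 -3/4 -1/2 0 } — -935/1024
step 12: add RED to get RBRRRBRBBRRR; options L={ -1 -15/16 -59/64 -117/128 } R={ -935/1024 -467/512 -233/256 -29/32 -7/8 -3/4 -1/2 0 } — -1871/2048
step 13: add BLUE to get RBRRRBRBBRRRB; options L={ -1 -15/16 -59/64 -117/128 -1871/2048 } R={ -935/1024 -467/512 -233/256 -29/32 -7/8 -3/4 -1/2 0 } — -3741/4096
step 14: add RED to get RBRRRBRBBRRRBR; options L={ -1 -15/16 -59/64 -117/128 -1871/2048 } R={ -3741/4096 -935/1024 -467/512 -233/256 -29/32 -7/8 -3/4 -1/2 0 } — -7483/8192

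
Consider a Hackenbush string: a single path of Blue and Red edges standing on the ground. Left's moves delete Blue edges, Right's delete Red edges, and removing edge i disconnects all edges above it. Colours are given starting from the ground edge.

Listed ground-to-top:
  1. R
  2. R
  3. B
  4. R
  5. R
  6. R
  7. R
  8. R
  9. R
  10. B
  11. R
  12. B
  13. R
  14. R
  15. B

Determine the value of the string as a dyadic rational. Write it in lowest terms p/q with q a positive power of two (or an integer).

-16301/8192

G_1 [R]  L=[—]  R=[0]  so -1
G_2 [RR]  L=[—]  R=[-1; 0]  so -2
G_3 [RRB]  L=[-2]  R=[-1; 0]  so -3/2
G_4 [RRBR]  L=[-2]  R=[-3/2; -1; 0]  so -7/4
G_5 [RRBRR]  L=[-2]  R=[-7/4; -3/2; -1; 0]  so -15/8
G_6 [RRBRRR]  L=[-2]  R=[-15/8; -7/4; -3/2; -1; 0]  so -31/16
G_7 [RRBRRRR]  L=[-2]  R=[-31/16; -15/8; -7/4; -3/2; -1; 0]  so -63/32
G_8 [RRBRRRRR]  L=[-2]  R=[-63/32; -31/16; -15/8; -7/4; -3/2; -1; 0]  so -127/64
G_9 [RRBRRRRRR]  L=[-2]  R=[-127/64; -63/32; -31/16; -15/8; -7/4; -3/2; -1; 0]  so -255/128
G_10 [RRBRRRRRRB]  L=[-2; -255/128]  R=[-127/64; -63/32; -31/16; -15/8; -7/4; -3/2; -1; 0]  so -509/256
G_11 [RRBRRRRRRBR]  L=[-2; -255/128]  R=[-509/256; -127/64; -63/32; -31/16; -15/8; -7/4; -3/2; -1; 0]  so -1019/512
G_12 [RRBRRRRRRBRB]  L=[-2; -255/128; -1019/512]  R=[-509/256; -127/64; -63/32; -31/16; -15/8; -7/4; -3/2; -1; 0]  so -2037/1024
G_13 [RRBRRRRRRBRBR]  L=[-2; -255/128; -1019/512]  R=[-2037/1024; -509/256; -127/64; -63/32; -31/16; -15/8; -7/4; -3/2; -1; 0]  so -4075/2048
G_14 [RRBRRRRRRBRBRR]  L=[-2; -255/128; -1019/512]  R=[-4075/2048; -2037/1024; -509/256; -127/64; -63/32; -31/16; -15/8; -7/4; -3/2; -1; 0]  so -8151/4096
G_15 [RRBRRRRRRBRBRRB]  L=[-2; -255/128; -1019/512; -8151/4096]  R=[-4075/2048; -2037/1024; -509/256; -127/64; -63/32; -31/16; -15/8; -7/4; -3/2; -1; 0]  so -16301/8192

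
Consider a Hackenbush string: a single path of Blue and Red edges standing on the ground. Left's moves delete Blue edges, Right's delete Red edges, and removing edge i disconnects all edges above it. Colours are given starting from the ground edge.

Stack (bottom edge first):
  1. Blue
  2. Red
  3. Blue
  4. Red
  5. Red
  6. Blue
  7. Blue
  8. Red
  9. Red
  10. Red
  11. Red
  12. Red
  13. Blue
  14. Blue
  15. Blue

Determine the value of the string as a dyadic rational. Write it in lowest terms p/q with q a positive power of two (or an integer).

Build val(s[:k]) for k = 1..15, string s = Blue Red Blue Red Red Blue Blue Red Red Red Red Red Blue Blue Blue.
1 of 15 · B · max L 0 · min R +∞ -> 1
2 of 15 · BR · max L 0 · min R 1 -> 1/2
3 of 15 · BRB · max L 1/2 · min R 1 -> 3/4
4 of 15 · BRBR · max L 1/2 · min R 3/4 -> 5/8
5 of 15 · BRBRR · max L 1/2 · min R 5/8 -> 9/16
6 of 15 · BRBRRB · max L 9/16 · min R 5/8 -> 19/32
7 of 15 · BRBRRBB · max L 19/32 · min R 5/8 -> 39/64
8 of 15 · BRBRRBBR · max L 19/32 · min R 39/64 -> 77/128
9 of 15 · BRBRRBBRR · max L 19/32 · min R 77/128 -> 153/256
10 of 15 · BRBRRBBRRR · max L 19/32 · min R 153/256 -> 305/512
11 of 15 · BRBRRBBRRRR · max L 19/32 · min R 305/512 -> 609/1024
12 of 15 · BRBRRBBRRRRR · max L 19/32 · min R 609/1024 -> 1217/2048
13 of 15 · BRBRRBBRRRRRB · max L 1217/2048 · min R 609/1024 -> 2435/4096
14 of 15 · BRBRRBBRRRRRBB · max L 2435/4096 · min R 609/1024 -> 4871/8192
15 of 15 · BRBRRBBRRRRRBBB · max L 4871/8192 · min R 609/1024 -> 9743/16384

9743/16384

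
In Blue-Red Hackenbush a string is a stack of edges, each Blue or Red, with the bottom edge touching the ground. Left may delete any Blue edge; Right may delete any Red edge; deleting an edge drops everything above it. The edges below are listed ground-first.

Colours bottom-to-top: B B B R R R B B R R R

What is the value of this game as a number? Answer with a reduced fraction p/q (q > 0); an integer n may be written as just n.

Build v(s[:k]) for k = 1..11, string s = B B B R R R B B R R R.
1 of 11 · B · max L 0 · min R +∞ = 1
2 of 11 · BB · max L 1 · min R +∞ = 2
3 of 11 · BBB · max L 2 · min R +∞ = 3
4 of 11 · BBBR · max L 2 · min R 3 = 5/2
5 of 11 · BBBRR · max L 2 · min R 5/2 = 9/4
6 of 11 · BBBRRR · max L 2 · min R 9/4 = 17/8
7 of 11 · BBBRRRB · max L 17/8 · min R 9/4 = 35/16
8 of 11 · BBBRRRBB · max L 35/16 · min R 9/4 = 71/32
9 of 11 · BBBRRRBBR · max L 35/16 · min R 71/32 = 141/64
10 of 11 · BBBRRRBBRR · max L 35/16 · min R 141/64 = 281/128
11 of 11 · BBBRRRBBRRR · max L 35/16 · min R 281/128 = 561/256

561/256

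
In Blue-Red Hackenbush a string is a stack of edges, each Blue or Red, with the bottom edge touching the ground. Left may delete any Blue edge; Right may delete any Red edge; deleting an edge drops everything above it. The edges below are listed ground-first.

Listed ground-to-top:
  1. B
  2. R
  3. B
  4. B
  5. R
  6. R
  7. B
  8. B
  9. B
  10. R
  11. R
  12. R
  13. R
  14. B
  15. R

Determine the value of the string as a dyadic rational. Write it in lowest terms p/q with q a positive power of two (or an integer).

13189/16384

Prefix values for B R B B R R B B B R R R R B R via {L|R} + simplicity:
step 1: add B to get B; options L={ 0 } R={ — } ⇒ 1
step 2: add R to get BR; options L={ 0 } R={ 1 } ⇒ 1/2
step 3: add B to get BRB; options L={ 0, 1/2 } R={ 1 } ⇒ 3/4
step 4: add B to get BRBB; options L={ 0, 1/2, 3/4 } R={ 1 } ⇒ 7/8
step 5: add R to get BRBBR; options L={ 0, 1/2, 3/4 } R={ 7/8, 1 } ⇒ 13/16
step 6: add R to get BRBBRR; options L={ 0, 1/2, 3/4 } R={ 13/16, 7/8, 1 } ⇒ 25/32
step 7: add B to get BRBBRRB; options L={ 0, 1/2, 3/4, 25/32 } R={ 13/16, 7/8, 1 } ⇒ 51/64
step 8: add B to get BRBBRRBB; options L={ 0, 1/2, 3/4, 25/32, 51/64 } R={ 13/16, 7/8, 1 } ⇒ 103/128
step 9: add B to get BRBBRRBBB; options L={ 0, 1/2, 3/4, 25/32, 51/64, 103/128 } R={ 13/16, 7/8, 1 } ⇒ 207/256
step 10: add R to get BRBBRRBBBR; options L={ 0, 1/2, 3/4, 25/32, 51/64, 103/128 } R={ 207/256, 13/16, 7/8, 1 } ⇒ 413/512
step 11: add R to get BRBBRRBBBRR; options L={ 0, 1/2, 3/4, 25/32, 51/64, 103/128 } R={ 413/512, 207/256, 13/16, 7/8, 1 } ⇒ 825/1024
step 12: add R to get BRBBRRBBBRRR; options L={ 0, 1/2, 3/4, 25/32, 51/64, 103/128 } R={ 825/1024, 413/512, 207/256, 13/16, 7/8, 1 } ⇒ 1649/2048
step 13: add R to get BRBBRRBBBRRRR; options L={ 0, 1/2, 3/4, 25/32, 51/64, 103/128 } R={ 1649/2048, 825/1024, 413/512, 207/256, 13/16, 7/8, 1 } ⇒ 3297/4096
step 14: add B to get BRBBRRBBBRRRRB; options L={ 0, 1/2, 3/4, 25/32, 51/64, 103/128, 3297/4096 } R={ 1649/2048, 825/1024, 413/512, 207/256, 13/16, 7/8, 1 } ⇒ 6595/8192
step 15: add R to get BRBBRRBBBRRRRBR; options L={ 0, 1/2, 3/4, 25/32, 51/64, 103/128, 3297/4096 } R={ 6595/8192, 1649/2048, 825/1024, 413/512, 207/256, 13/16, 7/8, 1 } ⇒ 13189/16384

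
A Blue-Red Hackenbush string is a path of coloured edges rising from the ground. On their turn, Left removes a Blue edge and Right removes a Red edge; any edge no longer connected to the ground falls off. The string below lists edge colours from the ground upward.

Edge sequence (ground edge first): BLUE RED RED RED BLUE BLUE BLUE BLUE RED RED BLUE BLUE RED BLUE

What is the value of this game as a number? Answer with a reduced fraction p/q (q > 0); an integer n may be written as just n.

1947/8192

1 of 14 · B · max L 0 · min R +∞ so 1
2 of 14 · BR · max L 0 · min R 1 so 1/2
3 of 14 · BRR · max L 0 · min R 1/2 so 1/4
4 of 14 · BRRR · max L 0 · min R 1/4 so 1/8
5 of 14 · BRRRB · max L 1/8 · min R 1/4 so 3/16
6 of 14 · BRRRBB · max L 3/16 · min R 1/4 so 7/32
7 of 14 · BRRRBBB · max L 7/32 · min R 1/4 so 15/64
8 of 14 · BRRRBBBB · max L 15/64 · min R 1/4 so 31/128
9 of 14 · BRRRBBBBR · max L 15/64 · min R 31/128 so 61/256
10 of 14 · BRRRBBBBRR · max L 15/64 · min R 61/256 so 121/512
11 of 14 · BRRRBBBBRRB · max L 121/512 · min R 61/256 so 243/1024
12 of 14 · BRRRBBBBRRBB · max L 243/1024 · min R 61/256 so 487/2048
13 of 14 · BRRRBBBBRRBBR · max L 243/1024 · min R 487/2048 so 973/4096
14 of 14 · BRRRBBBBRRBBRB · max L 973/4096 · min R 487/2048 so 1947/8192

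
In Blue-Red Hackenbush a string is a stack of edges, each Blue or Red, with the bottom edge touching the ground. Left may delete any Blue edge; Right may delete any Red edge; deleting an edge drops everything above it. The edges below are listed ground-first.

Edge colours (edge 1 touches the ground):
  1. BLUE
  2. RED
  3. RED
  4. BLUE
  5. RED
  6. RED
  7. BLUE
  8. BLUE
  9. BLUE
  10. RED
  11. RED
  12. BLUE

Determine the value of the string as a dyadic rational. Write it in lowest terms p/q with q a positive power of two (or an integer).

edge 1 of 12 (BLUE): { 0 | ∅ } => 1
edge 2 of 12 (RED): { 0 | 1 } => 1/2
edge 3 of 12 (RED): { 0 | 1/2,1 } => 1/4
edge 4 of 12 (BLUE): { 0,1/4 | 1/2,1 } => 3/8
edge 5 of 12 (RED): { 0,1/4 | 3/8,1/2,1 } => 5/16
edge 6 of 12 (RED): { 0,1/4 | 5/16,3/8,1/2,1 } => 9/32
edge 7 of 12 (BLUE): { 0,1/4,9/32 | 5/16,3/8,1/2,1 } => 19/64
edge 8 of 12 (BLUE): { 0,1/4,9/32,19/64 | 5/16,3/8,1/2,1 } => 39/128
edge 9 of 12 (BLUE): { 0,1/4,9/32,19/64,39/128 | 5/16,3/8,1/2,1 } => 79/256
edge 10 of 12 (RED): { 0,1/4,9/32,19/64,39/128 | 79/256,5/16,3/8,1/2,1 } => 157/512
edge 11 of 12 (RED): { 0,1/4,9/32,19/64,39/128 | 157/512,79/256,5/16,3/8,1/2,1 } => 313/1024
edge 12 of 12 (BLUE): { 0,1/4,9/32,19/64,39/128,313/1024 | 157/512,79/256,5/16,3/8,1/2,1 } => 627/2048

627/2048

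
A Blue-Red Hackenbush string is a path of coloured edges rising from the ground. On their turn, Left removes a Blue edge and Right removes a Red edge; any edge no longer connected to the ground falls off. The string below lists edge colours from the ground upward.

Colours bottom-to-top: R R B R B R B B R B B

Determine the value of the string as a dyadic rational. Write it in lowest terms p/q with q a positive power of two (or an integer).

edge 1 of 11 (R): { — | 0 } -> -1
edge 2 of 11 (R): { — | -1,0 } -> -2
edge 3 of 11 (B): { -2 | -1,0 } -> -3/2
edge 4 of 11 (R): { -2 | -3/2,-1,0 } -> -7/4
edge 5 of 11 (B): { -2,-7/4 | -3/2,-1,0 } -> -13/8
edge 6 of 11 (R): { -2,-7/4 | -13/8,-3/2,-1,0 } -> -27/16
edge 7 of 11 (B): { -2,-7/4,-27/16 | -13/8,-3/2,-1,0 } -> -53/32
edge 8 of 11 (B): { -2,-7/4,-27/16,-53/32 | -13/8,-3/2,-1,0 } -> -105/64
edge 9 of 11 (R): { -2,-7/4,-27/16,-53/32 | -105/64,-13/8,-3/2,-1,0 } -> -211/128
edge 10 of 11 (B): { -2,-7/4,-27/16,-53/32,-211/128 | -105/64,-13/8,-3/2,-1,0 } -> -421/256
edge 11 of 11 (B): { -2,-7/4,-27/16,-53/32,-211/128,-421/256 | -105/64,-13/8,-3/2,-1,0 } -> -841/512

-841/512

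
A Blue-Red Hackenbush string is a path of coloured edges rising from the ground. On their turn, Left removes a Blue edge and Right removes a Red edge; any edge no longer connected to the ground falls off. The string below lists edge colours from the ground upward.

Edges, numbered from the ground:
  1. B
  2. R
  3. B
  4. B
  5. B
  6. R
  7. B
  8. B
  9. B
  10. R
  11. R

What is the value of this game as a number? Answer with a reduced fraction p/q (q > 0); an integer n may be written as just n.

1 of 11 · B · max L 0 · min R +∞ => 1
2 of 11 · BR · max L 0 · min R 1 => 1/2
3 of 11 · BRB · max L 1/2 · min R 1 => 3/4
4 of 11 · BRBB · max L 3/4 · min R 1 => 7/8
5 of 11 · BRBBB · max L 7/8 · min R 1 => 15/16
6 of 11 · BRBBBR · max L 7/8 · min R 15/16 => 29/32
7 of 11 · BRBBBRB · max L 29/32 · min R 15/16 => 59/64
8 of 11 · BRBBBRBB · max L 59/64 · min R 15/16 => 119/128
9 of 11 · BRBBBRBBB · max L 119/128 · min R 15/16 => 239/256
10 of 11 · BRBBBRBBBR · max L 119/128 · min R 239/256 => 477/512
11 of 11 · BRBBBRBBBRR · max L 119/128 · min R 477/512 => 953/1024

953/1024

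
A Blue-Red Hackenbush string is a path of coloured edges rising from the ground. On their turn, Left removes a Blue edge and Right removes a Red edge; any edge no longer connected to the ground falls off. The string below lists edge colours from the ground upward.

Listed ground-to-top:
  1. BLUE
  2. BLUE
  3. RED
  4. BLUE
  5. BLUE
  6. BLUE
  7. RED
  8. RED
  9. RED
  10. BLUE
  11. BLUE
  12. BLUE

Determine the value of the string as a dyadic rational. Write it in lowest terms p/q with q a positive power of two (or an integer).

Prefix values for BLUE BLUE RED BLUE BLUE BLUE RED RED RED BLUE BLUE BLUE via {L|R} + simplicity:
1 of 12 · B · max L 0 · min R +∞ so 1
2 of 12 · BB · max L 1 · min R +∞ so 2
3 of 12 · BBR · max L 1 · min R 2 so 3/2
4 of 12 · BBRB · max L 3/2 · min R 2 so 7/4
5 of 12 · BBRBB · max L 7/4 · min R 2 so 15/8
6 of 12 · BBRBBB · max L 15/8 · min R 2 so 31/16
7 of 12 · BBRBBBR · max L 15/8 · min R 31/16 so 61/32
8 of 12 · BBRBBBRR · max L 15/8 · min R 61/32 so 121/64
9 of 12 · BBRBBBRRR · max L 15/8 · min R 121/64 so 241/128
10 of 12 · BBRBBBRRRB · max L 241/128 · min R 121/64 so 483/256
11 of 12 · BBRBBBRRRBB · max L 483/256 · min R 121/64 so 967/512
12 of 12 · BBRBBBRRRBBB · max L 967/512 · min R 121/64 so 1935/1024

1935/1024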